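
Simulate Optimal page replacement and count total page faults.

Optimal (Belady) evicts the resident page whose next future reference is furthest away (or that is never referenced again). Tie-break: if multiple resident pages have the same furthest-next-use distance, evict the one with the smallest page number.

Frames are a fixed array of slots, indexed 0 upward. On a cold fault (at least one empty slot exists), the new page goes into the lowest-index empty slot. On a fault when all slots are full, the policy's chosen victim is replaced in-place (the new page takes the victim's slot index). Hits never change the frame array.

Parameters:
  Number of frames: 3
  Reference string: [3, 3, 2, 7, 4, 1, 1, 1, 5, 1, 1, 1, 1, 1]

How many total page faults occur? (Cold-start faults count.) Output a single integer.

Answer: 6

Derivation:
Step 0: ref 3 → FAULT, frames=[3,-,-]
Step 1: ref 3 → HIT, frames=[3,-,-]
Step 2: ref 2 → FAULT, frames=[3,2,-]
Step 3: ref 7 → FAULT, frames=[3,2,7]
Step 4: ref 4 → FAULT (evict 2), frames=[3,4,7]
Step 5: ref 1 → FAULT (evict 3), frames=[1,4,7]
Step 6: ref 1 → HIT, frames=[1,4,7]
Step 7: ref 1 → HIT, frames=[1,4,7]
Step 8: ref 5 → FAULT (evict 4), frames=[1,5,7]
Step 9: ref 1 → HIT, frames=[1,5,7]
Step 10: ref 1 → HIT, frames=[1,5,7]
Step 11: ref 1 → HIT, frames=[1,5,7]
Step 12: ref 1 → HIT, frames=[1,5,7]
Step 13: ref 1 → HIT, frames=[1,5,7]
Total faults: 6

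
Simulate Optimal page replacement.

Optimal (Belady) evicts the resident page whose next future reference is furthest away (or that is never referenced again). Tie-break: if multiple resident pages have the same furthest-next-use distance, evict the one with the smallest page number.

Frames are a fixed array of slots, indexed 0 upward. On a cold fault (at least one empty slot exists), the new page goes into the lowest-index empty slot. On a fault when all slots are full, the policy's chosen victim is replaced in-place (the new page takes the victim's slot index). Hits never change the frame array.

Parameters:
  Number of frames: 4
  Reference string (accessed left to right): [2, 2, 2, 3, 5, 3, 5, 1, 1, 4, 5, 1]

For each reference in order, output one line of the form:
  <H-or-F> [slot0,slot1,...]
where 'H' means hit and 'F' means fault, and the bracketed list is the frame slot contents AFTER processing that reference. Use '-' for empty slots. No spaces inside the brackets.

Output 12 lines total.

F [2,-,-,-]
H [2,-,-,-]
H [2,-,-,-]
F [2,3,-,-]
F [2,3,5,-]
H [2,3,5,-]
H [2,3,5,-]
F [2,3,5,1]
H [2,3,5,1]
F [4,3,5,1]
H [4,3,5,1]
H [4,3,5,1]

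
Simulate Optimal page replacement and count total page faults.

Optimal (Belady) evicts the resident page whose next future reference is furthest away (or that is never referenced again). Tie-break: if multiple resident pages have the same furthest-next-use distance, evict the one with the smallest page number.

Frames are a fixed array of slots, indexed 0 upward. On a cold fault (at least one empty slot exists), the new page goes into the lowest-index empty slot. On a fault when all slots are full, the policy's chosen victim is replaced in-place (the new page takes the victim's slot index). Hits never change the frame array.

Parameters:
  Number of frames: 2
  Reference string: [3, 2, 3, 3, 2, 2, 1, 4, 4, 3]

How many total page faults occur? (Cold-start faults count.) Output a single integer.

Step 0: ref 3 → FAULT, frames=[3,-]
Step 1: ref 2 → FAULT, frames=[3,2]
Step 2: ref 3 → HIT, frames=[3,2]
Step 3: ref 3 → HIT, frames=[3,2]
Step 4: ref 2 → HIT, frames=[3,2]
Step 5: ref 2 → HIT, frames=[3,2]
Step 6: ref 1 → FAULT (evict 2), frames=[3,1]
Step 7: ref 4 → FAULT (evict 1), frames=[3,4]
Step 8: ref 4 → HIT, frames=[3,4]
Step 9: ref 3 → HIT, frames=[3,4]
Total faults: 4

Answer: 4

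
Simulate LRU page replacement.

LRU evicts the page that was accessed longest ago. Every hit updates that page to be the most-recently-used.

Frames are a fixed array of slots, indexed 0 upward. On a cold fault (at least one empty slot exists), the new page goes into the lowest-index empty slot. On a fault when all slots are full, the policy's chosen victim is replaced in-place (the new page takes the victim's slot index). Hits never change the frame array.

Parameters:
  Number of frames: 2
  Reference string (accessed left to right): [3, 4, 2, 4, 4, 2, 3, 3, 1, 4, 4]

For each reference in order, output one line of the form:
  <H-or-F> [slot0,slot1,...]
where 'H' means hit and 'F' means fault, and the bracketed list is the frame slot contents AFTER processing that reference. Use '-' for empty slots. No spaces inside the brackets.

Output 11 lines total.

F [3,-]
F [3,4]
F [2,4]
H [2,4]
H [2,4]
H [2,4]
F [2,3]
H [2,3]
F [1,3]
F [1,4]
H [1,4]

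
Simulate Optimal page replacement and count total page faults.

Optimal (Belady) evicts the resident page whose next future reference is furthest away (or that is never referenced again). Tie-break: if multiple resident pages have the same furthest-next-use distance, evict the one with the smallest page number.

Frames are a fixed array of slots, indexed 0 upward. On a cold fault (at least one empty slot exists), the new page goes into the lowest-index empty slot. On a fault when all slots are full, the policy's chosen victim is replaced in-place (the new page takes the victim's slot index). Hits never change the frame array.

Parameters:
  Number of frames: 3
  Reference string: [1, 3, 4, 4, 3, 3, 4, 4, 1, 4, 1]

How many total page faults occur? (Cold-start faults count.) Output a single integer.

Answer: 3

Derivation:
Step 0: ref 1 → FAULT, frames=[1,-,-]
Step 1: ref 3 → FAULT, frames=[1,3,-]
Step 2: ref 4 → FAULT, frames=[1,3,4]
Step 3: ref 4 → HIT, frames=[1,3,4]
Step 4: ref 3 → HIT, frames=[1,3,4]
Step 5: ref 3 → HIT, frames=[1,3,4]
Step 6: ref 4 → HIT, frames=[1,3,4]
Step 7: ref 4 → HIT, frames=[1,3,4]
Step 8: ref 1 → HIT, frames=[1,3,4]
Step 9: ref 4 → HIT, frames=[1,3,4]
Step 10: ref 1 → HIT, frames=[1,3,4]
Total faults: 3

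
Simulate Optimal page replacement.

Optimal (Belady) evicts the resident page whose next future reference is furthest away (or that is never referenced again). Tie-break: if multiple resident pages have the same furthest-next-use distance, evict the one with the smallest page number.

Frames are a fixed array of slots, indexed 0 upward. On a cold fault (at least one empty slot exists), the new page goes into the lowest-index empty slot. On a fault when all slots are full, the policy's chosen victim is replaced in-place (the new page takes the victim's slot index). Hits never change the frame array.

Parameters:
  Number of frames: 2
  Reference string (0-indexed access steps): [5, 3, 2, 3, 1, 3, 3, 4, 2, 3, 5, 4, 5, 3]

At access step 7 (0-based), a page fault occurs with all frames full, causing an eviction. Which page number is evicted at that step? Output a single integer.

Answer: 1

Derivation:
Step 0: ref 5 -> FAULT, frames=[5,-]
Step 1: ref 3 -> FAULT, frames=[5,3]
Step 2: ref 2 -> FAULT, evict 5, frames=[2,3]
Step 3: ref 3 -> HIT, frames=[2,3]
Step 4: ref 1 -> FAULT, evict 2, frames=[1,3]
Step 5: ref 3 -> HIT, frames=[1,3]
Step 6: ref 3 -> HIT, frames=[1,3]
Step 7: ref 4 -> FAULT, evict 1, frames=[4,3]
At step 7: evicted page 1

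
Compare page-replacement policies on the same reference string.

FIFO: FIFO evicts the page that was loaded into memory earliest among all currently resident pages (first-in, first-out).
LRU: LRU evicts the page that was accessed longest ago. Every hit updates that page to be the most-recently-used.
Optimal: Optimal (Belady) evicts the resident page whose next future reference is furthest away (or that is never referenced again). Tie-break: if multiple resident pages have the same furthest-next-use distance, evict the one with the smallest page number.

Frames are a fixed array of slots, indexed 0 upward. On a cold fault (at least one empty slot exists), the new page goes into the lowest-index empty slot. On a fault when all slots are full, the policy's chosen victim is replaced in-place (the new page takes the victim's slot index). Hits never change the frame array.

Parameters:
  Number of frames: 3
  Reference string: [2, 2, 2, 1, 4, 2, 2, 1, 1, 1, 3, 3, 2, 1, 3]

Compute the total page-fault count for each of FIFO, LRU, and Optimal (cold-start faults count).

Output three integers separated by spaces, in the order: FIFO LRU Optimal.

--- FIFO ---
  step 0: ref 2 -> FAULT, frames=[2,-,-] (faults so far: 1)
  step 1: ref 2 -> HIT, frames=[2,-,-] (faults so far: 1)
  step 2: ref 2 -> HIT, frames=[2,-,-] (faults so far: 1)
  step 3: ref 1 -> FAULT, frames=[2,1,-] (faults so far: 2)
  step 4: ref 4 -> FAULT, frames=[2,1,4] (faults so far: 3)
  step 5: ref 2 -> HIT, frames=[2,1,4] (faults so far: 3)
  step 6: ref 2 -> HIT, frames=[2,1,4] (faults so far: 3)
  step 7: ref 1 -> HIT, frames=[2,1,4] (faults so far: 3)
  step 8: ref 1 -> HIT, frames=[2,1,4] (faults so far: 3)
  step 9: ref 1 -> HIT, frames=[2,1,4] (faults so far: 3)
  step 10: ref 3 -> FAULT, evict 2, frames=[3,1,4] (faults so far: 4)
  step 11: ref 3 -> HIT, frames=[3,1,4] (faults so far: 4)
  step 12: ref 2 -> FAULT, evict 1, frames=[3,2,4] (faults so far: 5)
  step 13: ref 1 -> FAULT, evict 4, frames=[3,2,1] (faults so far: 6)
  step 14: ref 3 -> HIT, frames=[3,2,1] (faults so far: 6)
  FIFO total faults: 6
--- LRU ---
  step 0: ref 2 -> FAULT, frames=[2,-,-] (faults so far: 1)
  step 1: ref 2 -> HIT, frames=[2,-,-] (faults so far: 1)
  step 2: ref 2 -> HIT, frames=[2,-,-] (faults so far: 1)
  step 3: ref 1 -> FAULT, frames=[2,1,-] (faults so far: 2)
  step 4: ref 4 -> FAULT, frames=[2,1,4] (faults so far: 3)
  step 5: ref 2 -> HIT, frames=[2,1,4] (faults so far: 3)
  step 6: ref 2 -> HIT, frames=[2,1,4] (faults so far: 3)
  step 7: ref 1 -> HIT, frames=[2,1,4] (faults so far: 3)
  step 8: ref 1 -> HIT, frames=[2,1,4] (faults so far: 3)
  step 9: ref 1 -> HIT, frames=[2,1,4] (faults so far: 3)
  step 10: ref 3 -> FAULT, evict 4, frames=[2,1,3] (faults so far: 4)
  step 11: ref 3 -> HIT, frames=[2,1,3] (faults so far: 4)
  step 12: ref 2 -> HIT, frames=[2,1,3] (faults so far: 4)
  step 13: ref 1 -> HIT, frames=[2,1,3] (faults so far: 4)
  step 14: ref 3 -> HIT, frames=[2,1,3] (faults so far: 4)
  LRU total faults: 4
--- Optimal ---
  step 0: ref 2 -> FAULT, frames=[2,-,-] (faults so far: 1)
  step 1: ref 2 -> HIT, frames=[2,-,-] (faults so far: 1)
  step 2: ref 2 -> HIT, frames=[2,-,-] (faults so far: 1)
  step 3: ref 1 -> FAULT, frames=[2,1,-] (faults so far: 2)
  step 4: ref 4 -> FAULT, frames=[2,1,4] (faults so far: 3)
  step 5: ref 2 -> HIT, frames=[2,1,4] (faults so far: 3)
  step 6: ref 2 -> HIT, frames=[2,1,4] (faults so far: 3)
  step 7: ref 1 -> HIT, frames=[2,1,4] (faults so far: 3)
  step 8: ref 1 -> HIT, frames=[2,1,4] (faults so far: 3)
  step 9: ref 1 -> HIT, frames=[2,1,4] (faults so far: 3)
  step 10: ref 3 -> FAULT, evict 4, frames=[2,1,3] (faults so far: 4)
  step 11: ref 3 -> HIT, frames=[2,1,3] (faults so far: 4)
  step 12: ref 2 -> HIT, frames=[2,1,3] (faults so far: 4)
  step 13: ref 1 -> HIT, frames=[2,1,3] (faults so far: 4)
  step 14: ref 3 -> HIT, frames=[2,1,3] (faults so far: 4)
  Optimal total faults: 4

Answer: 6 4 4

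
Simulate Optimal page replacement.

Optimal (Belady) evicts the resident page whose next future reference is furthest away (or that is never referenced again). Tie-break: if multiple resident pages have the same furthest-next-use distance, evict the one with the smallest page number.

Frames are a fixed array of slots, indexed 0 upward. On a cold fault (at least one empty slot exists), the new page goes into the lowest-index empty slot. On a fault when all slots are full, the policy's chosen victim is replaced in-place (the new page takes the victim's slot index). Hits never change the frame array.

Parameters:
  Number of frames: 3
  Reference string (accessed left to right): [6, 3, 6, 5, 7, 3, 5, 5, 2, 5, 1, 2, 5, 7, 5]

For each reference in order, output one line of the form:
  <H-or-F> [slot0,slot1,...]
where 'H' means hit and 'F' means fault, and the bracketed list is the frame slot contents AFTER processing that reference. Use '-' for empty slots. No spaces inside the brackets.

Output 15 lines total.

F [6,-,-]
F [6,3,-]
H [6,3,-]
F [6,3,5]
F [7,3,5]
H [7,3,5]
H [7,3,5]
H [7,3,5]
F [7,2,5]
H [7,2,5]
F [1,2,5]
H [1,2,5]
H [1,2,5]
F [7,2,5]
H [7,2,5]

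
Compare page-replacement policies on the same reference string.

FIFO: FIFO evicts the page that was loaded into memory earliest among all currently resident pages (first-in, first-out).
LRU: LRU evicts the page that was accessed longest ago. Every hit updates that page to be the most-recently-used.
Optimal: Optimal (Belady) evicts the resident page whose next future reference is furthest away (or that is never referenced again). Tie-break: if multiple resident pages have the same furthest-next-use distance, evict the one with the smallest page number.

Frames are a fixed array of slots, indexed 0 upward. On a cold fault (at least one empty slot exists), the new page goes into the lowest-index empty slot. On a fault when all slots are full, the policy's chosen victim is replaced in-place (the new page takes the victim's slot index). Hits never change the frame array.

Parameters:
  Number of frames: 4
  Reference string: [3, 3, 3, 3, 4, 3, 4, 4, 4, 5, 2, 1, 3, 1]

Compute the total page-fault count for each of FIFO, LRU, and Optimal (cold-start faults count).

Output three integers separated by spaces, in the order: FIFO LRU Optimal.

Answer: 6 6 5

Derivation:
--- FIFO ---
  step 0: ref 3 -> FAULT, frames=[3,-,-,-] (faults so far: 1)
  step 1: ref 3 -> HIT, frames=[3,-,-,-] (faults so far: 1)
  step 2: ref 3 -> HIT, frames=[3,-,-,-] (faults so far: 1)
  step 3: ref 3 -> HIT, frames=[3,-,-,-] (faults so far: 1)
  step 4: ref 4 -> FAULT, frames=[3,4,-,-] (faults so far: 2)
  step 5: ref 3 -> HIT, frames=[3,4,-,-] (faults so far: 2)
  step 6: ref 4 -> HIT, frames=[3,4,-,-] (faults so far: 2)
  step 7: ref 4 -> HIT, frames=[3,4,-,-] (faults so far: 2)
  step 8: ref 4 -> HIT, frames=[3,4,-,-] (faults so far: 2)
  step 9: ref 5 -> FAULT, frames=[3,4,5,-] (faults so far: 3)
  step 10: ref 2 -> FAULT, frames=[3,4,5,2] (faults so far: 4)
  step 11: ref 1 -> FAULT, evict 3, frames=[1,4,5,2] (faults so far: 5)
  step 12: ref 3 -> FAULT, evict 4, frames=[1,3,5,2] (faults so far: 6)
  step 13: ref 1 -> HIT, frames=[1,3,5,2] (faults so far: 6)
  FIFO total faults: 6
--- LRU ---
  step 0: ref 3 -> FAULT, frames=[3,-,-,-] (faults so far: 1)
  step 1: ref 3 -> HIT, frames=[3,-,-,-] (faults so far: 1)
  step 2: ref 3 -> HIT, frames=[3,-,-,-] (faults so far: 1)
  step 3: ref 3 -> HIT, frames=[3,-,-,-] (faults so far: 1)
  step 4: ref 4 -> FAULT, frames=[3,4,-,-] (faults so far: 2)
  step 5: ref 3 -> HIT, frames=[3,4,-,-] (faults so far: 2)
  step 6: ref 4 -> HIT, frames=[3,4,-,-] (faults so far: 2)
  step 7: ref 4 -> HIT, frames=[3,4,-,-] (faults so far: 2)
  step 8: ref 4 -> HIT, frames=[3,4,-,-] (faults so far: 2)
  step 9: ref 5 -> FAULT, frames=[3,4,5,-] (faults so far: 3)
  step 10: ref 2 -> FAULT, frames=[3,4,5,2] (faults so far: 4)
  step 11: ref 1 -> FAULT, evict 3, frames=[1,4,5,2] (faults so far: 5)
  step 12: ref 3 -> FAULT, evict 4, frames=[1,3,5,2] (faults so far: 6)
  step 13: ref 1 -> HIT, frames=[1,3,5,2] (faults so far: 6)
  LRU total faults: 6
--- Optimal ---
  step 0: ref 3 -> FAULT, frames=[3,-,-,-] (faults so far: 1)
  step 1: ref 3 -> HIT, frames=[3,-,-,-] (faults so far: 1)
  step 2: ref 3 -> HIT, frames=[3,-,-,-] (faults so far: 1)
  step 3: ref 3 -> HIT, frames=[3,-,-,-] (faults so far: 1)
  step 4: ref 4 -> FAULT, frames=[3,4,-,-] (faults so far: 2)
  step 5: ref 3 -> HIT, frames=[3,4,-,-] (faults so far: 2)
  step 6: ref 4 -> HIT, frames=[3,4,-,-] (faults so far: 2)
  step 7: ref 4 -> HIT, frames=[3,4,-,-] (faults so far: 2)
  step 8: ref 4 -> HIT, frames=[3,4,-,-] (faults so far: 2)
  step 9: ref 5 -> FAULT, frames=[3,4,5,-] (faults so far: 3)
  step 10: ref 2 -> FAULT, frames=[3,4,5,2] (faults so far: 4)
  step 11: ref 1 -> FAULT, evict 2, frames=[3,4,5,1] (faults so far: 5)
  step 12: ref 3 -> HIT, frames=[3,4,5,1] (faults so far: 5)
  step 13: ref 1 -> HIT, frames=[3,4,5,1] (faults so far: 5)
  Optimal total faults: 5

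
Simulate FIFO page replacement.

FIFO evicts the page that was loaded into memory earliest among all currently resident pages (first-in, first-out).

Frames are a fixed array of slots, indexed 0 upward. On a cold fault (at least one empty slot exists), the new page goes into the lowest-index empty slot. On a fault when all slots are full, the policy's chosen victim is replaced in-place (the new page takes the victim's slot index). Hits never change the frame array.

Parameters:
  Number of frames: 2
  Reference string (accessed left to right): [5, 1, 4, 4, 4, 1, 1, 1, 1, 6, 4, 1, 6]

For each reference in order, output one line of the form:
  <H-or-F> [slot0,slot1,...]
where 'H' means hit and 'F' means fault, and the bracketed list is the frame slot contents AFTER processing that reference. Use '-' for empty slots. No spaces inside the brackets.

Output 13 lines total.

F [5,-]
F [5,1]
F [4,1]
H [4,1]
H [4,1]
H [4,1]
H [4,1]
H [4,1]
H [4,1]
F [4,6]
H [4,6]
F [1,6]
H [1,6]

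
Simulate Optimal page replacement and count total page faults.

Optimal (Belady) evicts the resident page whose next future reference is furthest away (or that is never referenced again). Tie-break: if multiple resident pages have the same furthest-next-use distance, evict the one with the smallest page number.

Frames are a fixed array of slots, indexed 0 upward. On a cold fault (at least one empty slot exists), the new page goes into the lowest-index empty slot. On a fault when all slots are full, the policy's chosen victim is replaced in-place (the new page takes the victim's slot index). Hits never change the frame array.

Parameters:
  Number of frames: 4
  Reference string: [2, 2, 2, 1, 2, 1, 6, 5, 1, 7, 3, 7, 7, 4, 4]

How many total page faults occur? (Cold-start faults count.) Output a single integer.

Answer: 7

Derivation:
Step 0: ref 2 → FAULT, frames=[2,-,-,-]
Step 1: ref 2 → HIT, frames=[2,-,-,-]
Step 2: ref 2 → HIT, frames=[2,-,-,-]
Step 3: ref 1 → FAULT, frames=[2,1,-,-]
Step 4: ref 2 → HIT, frames=[2,1,-,-]
Step 5: ref 1 → HIT, frames=[2,1,-,-]
Step 6: ref 6 → FAULT, frames=[2,1,6,-]
Step 7: ref 5 → FAULT, frames=[2,1,6,5]
Step 8: ref 1 → HIT, frames=[2,1,6,5]
Step 9: ref 7 → FAULT (evict 1), frames=[2,7,6,5]
Step 10: ref 3 → FAULT (evict 2), frames=[3,7,6,5]
Step 11: ref 7 → HIT, frames=[3,7,6,5]
Step 12: ref 7 → HIT, frames=[3,7,6,5]
Step 13: ref 4 → FAULT (evict 3), frames=[4,7,6,5]
Step 14: ref 4 → HIT, frames=[4,7,6,5]
Total faults: 7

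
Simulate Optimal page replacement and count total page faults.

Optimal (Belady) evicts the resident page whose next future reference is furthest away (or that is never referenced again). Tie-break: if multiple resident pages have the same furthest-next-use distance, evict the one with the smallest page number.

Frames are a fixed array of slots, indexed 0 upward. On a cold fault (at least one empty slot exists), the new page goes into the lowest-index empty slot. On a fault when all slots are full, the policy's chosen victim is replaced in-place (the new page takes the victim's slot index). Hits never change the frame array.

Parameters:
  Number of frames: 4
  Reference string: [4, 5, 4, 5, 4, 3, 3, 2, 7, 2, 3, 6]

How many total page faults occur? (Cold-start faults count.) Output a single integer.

Answer: 6

Derivation:
Step 0: ref 4 → FAULT, frames=[4,-,-,-]
Step 1: ref 5 → FAULT, frames=[4,5,-,-]
Step 2: ref 4 → HIT, frames=[4,5,-,-]
Step 3: ref 5 → HIT, frames=[4,5,-,-]
Step 4: ref 4 → HIT, frames=[4,5,-,-]
Step 5: ref 3 → FAULT, frames=[4,5,3,-]
Step 6: ref 3 → HIT, frames=[4,5,3,-]
Step 7: ref 2 → FAULT, frames=[4,5,3,2]
Step 8: ref 7 → FAULT (evict 4), frames=[7,5,3,2]
Step 9: ref 2 → HIT, frames=[7,5,3,2]
Step 10: ref 3 → HIT, frames=[7,5,3,2]
Step 11: ref 6 → FAULT (evict 2), frames=[7,5,3,6]
Total faults: 6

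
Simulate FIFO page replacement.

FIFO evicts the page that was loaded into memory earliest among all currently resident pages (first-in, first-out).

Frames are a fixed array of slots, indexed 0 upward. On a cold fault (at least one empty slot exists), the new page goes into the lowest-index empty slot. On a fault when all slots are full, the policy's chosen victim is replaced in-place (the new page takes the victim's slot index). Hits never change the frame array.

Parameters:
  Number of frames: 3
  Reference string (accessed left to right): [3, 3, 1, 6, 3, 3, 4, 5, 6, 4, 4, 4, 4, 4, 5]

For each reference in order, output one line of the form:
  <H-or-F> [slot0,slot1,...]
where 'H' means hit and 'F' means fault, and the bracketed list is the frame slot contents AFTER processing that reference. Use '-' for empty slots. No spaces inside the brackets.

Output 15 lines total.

F [3,-,-]
H [3,-,-]
F [3,1,-]
F [3,1,6]
H [3,1,6]
H [3,1,6]
F [4,1,6]
F [4,5,6]
H [4,5,6]
H [4,5,6]
H [4,5,6]
H [4,5,6]
H [4,5,6]
H [4,5,6]
H [4,5,6]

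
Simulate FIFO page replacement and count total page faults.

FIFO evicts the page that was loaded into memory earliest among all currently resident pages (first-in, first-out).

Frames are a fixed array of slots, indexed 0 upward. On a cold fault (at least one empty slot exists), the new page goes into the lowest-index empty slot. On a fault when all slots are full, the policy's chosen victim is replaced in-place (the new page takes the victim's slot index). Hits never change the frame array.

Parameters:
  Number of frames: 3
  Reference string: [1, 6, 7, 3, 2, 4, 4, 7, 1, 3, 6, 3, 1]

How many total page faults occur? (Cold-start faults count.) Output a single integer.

Step 0: ref 1 → FAULT, frames=[1,-,-]
Step 1: ref 6 → FAULT, frames=[1,6,-]
Step 2: ref 7 → FAULT, frames=[1,6,7]
Step 3: ref 3 → FAULT (evict 1), frames=[3,6,7]
Step 4: ref 2 → FAULT (evict 6), frames=[3,2,7]
Step 5: ref 4 → FAULT (evict 7), frames=[3,2,4]
Step 6: ref 4 → HIT, frames=[3,2,4]
Step 7: ref 7 → FAULT (evict 3), frames=[7,2,4]
Step 8: ref 1 → FAULT (evict 2), frames=[7,1,4]
Step 9: ref 3 → FAULT (evict 4), frames=[7,1,3]
Step 10: ref 6 → FAULT (evict 7), frames=[6,1,3]
Step 11: ref 3 → HIT, frames=[6,1,3]
Step 12: ref 1 → HIT, frames=[6,1,3]
Total faults: 10

Answer: 10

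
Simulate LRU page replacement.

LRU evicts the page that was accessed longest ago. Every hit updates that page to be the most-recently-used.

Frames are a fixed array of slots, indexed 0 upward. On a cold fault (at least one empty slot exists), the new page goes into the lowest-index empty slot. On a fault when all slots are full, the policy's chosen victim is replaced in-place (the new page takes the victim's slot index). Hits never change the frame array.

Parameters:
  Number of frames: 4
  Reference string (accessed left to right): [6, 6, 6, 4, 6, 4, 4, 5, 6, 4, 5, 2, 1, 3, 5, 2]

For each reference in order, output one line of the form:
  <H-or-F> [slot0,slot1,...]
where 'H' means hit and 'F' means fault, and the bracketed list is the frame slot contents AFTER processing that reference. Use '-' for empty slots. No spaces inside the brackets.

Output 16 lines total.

F [6,-,-,-]
H [6,-,-,-]
H [6,-,-,-]
F [6,4,-,-]
H [6,4,-,-]
H [6,4,-,-]
H [6,4,-,-]
F [6,4,5,-]
H [6,4,5,-]
H [6,4,5,-]
H [6,4,5,-]
F [6,4,5,2]
F [1,4,5,2]
F [1,3,5,2]
H [1,3,5,2]
H [1,3,5,2]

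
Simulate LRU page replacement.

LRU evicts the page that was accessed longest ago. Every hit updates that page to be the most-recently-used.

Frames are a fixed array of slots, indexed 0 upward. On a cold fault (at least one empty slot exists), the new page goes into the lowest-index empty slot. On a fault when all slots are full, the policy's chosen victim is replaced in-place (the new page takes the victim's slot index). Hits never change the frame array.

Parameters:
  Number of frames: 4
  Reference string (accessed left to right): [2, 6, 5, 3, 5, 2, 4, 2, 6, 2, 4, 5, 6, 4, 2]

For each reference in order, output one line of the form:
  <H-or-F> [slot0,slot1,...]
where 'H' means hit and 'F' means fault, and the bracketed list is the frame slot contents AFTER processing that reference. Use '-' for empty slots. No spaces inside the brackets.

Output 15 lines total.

F [2,-,-,-]
F [2,6,-,-]
F [2,6,5,-]
F [2,6,5,3]
H [2,6,5,3]
H [2,6,5,3]
F [2,4,5,3]
H [2,4,5,3]
F [2,4,5,6]
H [2,4,5,6]
H [2,4,5,6]
H [2,4,5,6]
H [2,4,5,6]
H [2,4,5,6]
H [2,4,5,6]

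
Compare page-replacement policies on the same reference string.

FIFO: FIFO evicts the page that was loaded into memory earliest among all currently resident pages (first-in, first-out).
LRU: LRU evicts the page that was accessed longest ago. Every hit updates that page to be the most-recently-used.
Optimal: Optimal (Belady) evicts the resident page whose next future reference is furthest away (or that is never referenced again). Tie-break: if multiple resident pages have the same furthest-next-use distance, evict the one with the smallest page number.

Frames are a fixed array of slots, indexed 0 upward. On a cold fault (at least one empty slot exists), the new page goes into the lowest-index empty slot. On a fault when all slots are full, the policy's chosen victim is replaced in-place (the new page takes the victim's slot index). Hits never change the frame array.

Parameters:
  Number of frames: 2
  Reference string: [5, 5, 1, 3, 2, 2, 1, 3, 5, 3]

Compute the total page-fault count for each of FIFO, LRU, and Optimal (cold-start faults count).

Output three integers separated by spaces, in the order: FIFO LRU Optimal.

--- FIFO ---
  step 0: ref 5 -> FAULT, frames=[5,-] (faults so far: 1)
  step 1: ref 5 -> HIT, frames=[5,-] (faults so far: 1)
  step 2: ref 1 -> FAULT, frames=[5,1] (faults so far: 2)
  step 3: ref 3 -> FAULT, evict 5, frames=[3,1] (faults so far: 3)
  step 4: ref 2 -> FAULT, evict 1, frames=[3,2] (faults so far: 4)
  step 5: ref 2 -> HIT, frames=[3,2] (faults so far: 4)
  step 6: ref 1 -> FAULT, evict 3, frames=[1,2] (faults so far: 5)
  step 7: ref 3 -> FAULT, evict 2, frames=[1,3] (faults so far: 6)
  step 8: ref 5 -> FAULT, evict 1, frames=[5,3] (faults so far: 7)
  step 9: ref 3 -> HIT, frames=[5,3] (faults so far: 7)
  FIFO total faults: 7
--- LRU ---
  step 0: ref 5 -> FAULT, frames=[5,-] (faults so far: 1)
  step 1: ref 5 -> HIT, frames=[5,-] (faults so far: 1)
  step 2: ref 1 -> FAULT, frames=[5,1] (faults so far: 2)
  step 3: ref 3 -> FAULT, evict 5, frames=[3,1] (faults so far: 3)
  step 4: ref 2 -> FAULT, evict 1, frames=[3,2] (faults so far: 4)
  step 5: ref 2 -> HIT, frames=[3,2] (faults so far: 4)
  step 6: ref 1 -> FAULT, evict 3, frames=[1,2] (faults so far: 5)
  step 7: ref 3 -> FAULT, evict 2, frames=[1,3] (faults so far: 6)
  step 8: ref 5 -> FAULT, evict 1, frames=[5,3] (faults so far: 7)
  step 9: ref 3 -> HIT, frames=[5,3] (faults so far: 7)
  LRU total faults: 7
--- Optimal ---
  step 0: ref 5 -> FAULT, frames=[5,-] (faults so far: 1)
  step 1: ref 5 -> HIT, frames=[5,-] (faults so far: 1)
  step 2: ref 1 -> FAULT, frames=[5,1] (faults so far: 2)
  step 3: ref 3 -> FAULT, evict 5, frames=[3,1] (faults so far: 3)
  step 4: ref 2 -> FAULT, evict 3, frames=[2,1] (faults so far: 4)
  step 5: ref 2 -> HIT, frames=[2,1] (faults so far: 4)
  step 6: ref 1 -> HIT, frames=[2,1] (faults so far: 4)
  step 7: ref 3 -> FAULT, evict 1, frames=[2,3] (faults so far: 5)
  step 8: ref 5 -> FAULT, evict 2, frames=[5,3] (faults so far: 6)
  step 9: ref 3 -> HIT, frames=[5,3] (faults so far: 6)
  Optimal total faults: 6

Answer: 7 7 6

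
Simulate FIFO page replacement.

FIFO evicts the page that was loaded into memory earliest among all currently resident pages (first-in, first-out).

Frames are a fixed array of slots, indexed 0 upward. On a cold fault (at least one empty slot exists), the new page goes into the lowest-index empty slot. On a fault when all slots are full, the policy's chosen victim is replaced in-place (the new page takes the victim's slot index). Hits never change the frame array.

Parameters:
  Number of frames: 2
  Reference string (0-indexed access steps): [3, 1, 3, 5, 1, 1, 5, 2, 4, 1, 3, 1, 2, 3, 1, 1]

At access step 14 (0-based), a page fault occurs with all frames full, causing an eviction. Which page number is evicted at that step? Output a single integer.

Answer: 3

Derivation:
Step 0: ref 3 -> FAULT, frames=[3,-]
Step 1: ref 1 -> FAULT, frames=[3,1]
Step 2: ref 3 -> HIT, frames=[3,1]
Step 3: ref 5 -> FAULT, evict 3, frames=[5,1]
Step 4: ref 1 -> HIT, frames=[5,1]
Step 5: ref 1 -> HIT, frames=[5,1]
Step 6: ref 5 -> HIT, frames=[5,1]
Step 7: ref 2 -> FAULT, evict 1, frames=[5,2]
Step 8: ref 4 -> FAULT, evict 5, frames=[4,2]
Step 9: ref 1 -> FAULT, evict 2, frames=[4,1]
Step 10: ref 3 -> FAULT, evict 4, frames=[3,1]
Step 11: ref 1 -> HIT, frames=[3,1]
Step 12: ref 2 -> FAULT, evict 1, frames=[3,2]
Step 13: ref 3 -> HIT, frames=[3,2]
Step 14: ref 1 -> FAULT, evict 3, frames=[1,2]
At step 14: evicted page 3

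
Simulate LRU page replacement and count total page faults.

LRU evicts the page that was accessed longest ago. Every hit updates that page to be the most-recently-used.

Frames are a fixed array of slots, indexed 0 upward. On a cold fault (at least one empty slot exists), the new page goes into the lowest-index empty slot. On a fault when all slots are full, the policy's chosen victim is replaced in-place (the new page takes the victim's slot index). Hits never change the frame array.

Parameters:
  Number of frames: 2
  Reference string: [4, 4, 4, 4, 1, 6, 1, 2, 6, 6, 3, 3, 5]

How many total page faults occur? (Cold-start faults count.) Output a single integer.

Step 0: ref 4 → FAULT, frames=[4,-]
Step 1: ref 4 → HIT, frames=[4,-]
Step 2: ref 4 → HIT, frames=[4,-]
Step 3: ref 4 → HIT, frames=[4,-]
Step 4: ref 1 → FAULT, frames=[4,1]
Step 5: ref 6 → FAULT (evict 4), frames=[6,1]
Step 6: ref 1 → HIT, frames=[6,1]
Step 7: ref 2 → FAULT (evict 6), frames=[2,1]
Step 8: ref 6 → FAULT (evict 1), frames=[2,6]
Step 9: ref 6 → HIT, frames=[2,6]
Step 10: ref 3 → FAULT (evict 2), frames=[3,6]
Step 11: ref 3 → HIT, frames=[3,6]
Step 12: ref 5 → FAULT (evict 6), frames=[3,5]
Total faults: 7

Answer: 7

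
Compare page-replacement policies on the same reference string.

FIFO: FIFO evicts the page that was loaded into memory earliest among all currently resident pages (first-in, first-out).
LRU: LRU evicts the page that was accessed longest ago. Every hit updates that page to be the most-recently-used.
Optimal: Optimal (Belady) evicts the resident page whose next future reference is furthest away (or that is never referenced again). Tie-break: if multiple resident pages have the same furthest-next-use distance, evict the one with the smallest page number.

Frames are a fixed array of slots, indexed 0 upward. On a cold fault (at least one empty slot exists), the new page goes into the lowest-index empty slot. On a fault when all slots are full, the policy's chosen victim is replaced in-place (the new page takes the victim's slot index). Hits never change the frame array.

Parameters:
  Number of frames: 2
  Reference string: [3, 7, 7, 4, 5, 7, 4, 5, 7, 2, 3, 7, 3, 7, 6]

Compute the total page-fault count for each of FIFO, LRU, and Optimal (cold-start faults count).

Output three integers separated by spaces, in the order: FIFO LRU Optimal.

--- FIFO ---
  step 0: ref 3 -> FAULT, frames=[3,-] (faults so far: 1)
  step 1: ref 7 -> FAULT, frames=[3,7] (faults so far: 2)
  step 2: ref 7 -> HIT, frames=[3,7] (faults so far: 2)
  step 3: ref 4 -> FAULT, evict 3, frames=[4,7] (faults so far: 3)
  step 4: ref 5 -> FAULT, evict 7, frames=[4,5] (faults so far: 4)
  step 5: ref 7 -> FAULT, evict 4, frames=[7,5] (faults so far: 5)
  step 6: ref 4 -> FAULT, evict 5, frames=[7,4] (faults so far: 6)
  step 7: ref 5 -> FAULT, evict 7, frames=[5,4] (faults so far: 7)
  step 8: ref 7 -> FAULT, evict 4, frames=[5,7] (faults so far: 8)
  step 9: ref 2 -> FAULT, evict 5, frames=[2,7] (faults so far: 9)
  step 10: ref 3 -> FAULT, evict 7, frames=[2,3] (faults so far: 10)
  step 11: ref 7 -> FAULT, evict 2, frames=[7,3] (faults so far: 11)
  step 12: ref 3 -> HIT, frames=[7,3] (faults so far: 11)
  step 13: ref 7 -> HIT, frames=[7,3] (faults so far: 11)
  step 14: ref 6 -> FAULT, evict 3, frames=[7,6] (faults so far: 12)
  FIFO total faults: 12
--- LRU ---
  step 0: ref 3 -> FAULT, frames=[3,-] (faults so far: 1)
  step 1: ref 7 -> FAULT, frames=[3,7] (faults so far: 2)
  step 2: ref 7 -> HIT, frames=[3,7] (faults so far: 2)
  step 3: ref 4 -> FAULT, evict 3, frames=[4,7] (faults so far: 3)
  step 4: ref 5 -> FAULT, evict 7, frames=[4,5] (faults so far: 4)
  step 5: ref 7 -> FAULT, evict 4, frames=[7,5] (faults so far: 5)
  step 6: ref 4 -> FAULT, evict 5, frames=[7,4] (faults so far: 6)
  step 7: ref 5 -> FAULT, evict 7, frames=[5,4] (faults so far: 7)
  step 8: ref 7 -> FAULT, evict 4, frames=[5,7] (faults so far: 8)
  step 9: ref 2 -> FAULT, evict 5, frames=[2,7] (faults so far: 9)
  step 10: ref 3 -> FAULT, evict 7, frames=[2,3] (faults so far: 10)
  step 11: ref 7 -> FAULT, evict 2, frames=[7,3] (faults so far: 11)
  step 12: ref 3 -> HIT, frames=[7,3] (faults so far: 11)
  step 13: ref 7 -> HIT, frames=[7,3] (faults so far: 11)
  step 14: ref 6 -> FAULT, evict 3, frames=[7,6] (faults so far: 12)
  LRU total faults: 12
--- Optimal ---
  step 0: ref 3 -> FAULT, frames=[3,-] (faults so far: 1)
  step 1: ref 7 -> FAULT, frames=[3,7] (faults so far: 2)
  step 2: ref 7 -> HIT, frames=[3,7] (faults so far: 2)
  step 3: ref 4 -> FAULT, evict 3, frames=[4,7] (faults so far: 3)
  step 4: ref 5 -> FAULT, evict 4, frames=[5,7] (faults so far: 4)
  step 5: ref 7 -> HIT, frames=[5,7] (faults so far: 4)
  step 6: ref 4 -> FAULT, evict 7, frames=[5,4] (faults so far: 5)
  step 7: ref 5 -> HIT, frames=[5,4] (faults so far: 5)
  step 8: ref 7 -> FAULT, evict 4, frames=[5,7] (faults so far: 6)
  step 9: ref 2 -> FAULT, evict 5, frames=[2,7] (faults so far: 7)
  step 10: ref 3 -> FAULT, evict 2, frames=[3,7] (faults so far: 8)
  step 11: ref 7 -> HIT, frames=[3,7] (faults so far: 8)
  step 12: ref 3 -> HIT, frames=[3,7] (faults so far: 8)
  step 13: ref 7 -> HIT, frames=[3,7] (faults so far: 8)
  step 14: ref 6 -> FAULT, evict 3, frames=[6,7] (faults so far: 9)
  Optimal total faults: 9

Answer: 12 12 9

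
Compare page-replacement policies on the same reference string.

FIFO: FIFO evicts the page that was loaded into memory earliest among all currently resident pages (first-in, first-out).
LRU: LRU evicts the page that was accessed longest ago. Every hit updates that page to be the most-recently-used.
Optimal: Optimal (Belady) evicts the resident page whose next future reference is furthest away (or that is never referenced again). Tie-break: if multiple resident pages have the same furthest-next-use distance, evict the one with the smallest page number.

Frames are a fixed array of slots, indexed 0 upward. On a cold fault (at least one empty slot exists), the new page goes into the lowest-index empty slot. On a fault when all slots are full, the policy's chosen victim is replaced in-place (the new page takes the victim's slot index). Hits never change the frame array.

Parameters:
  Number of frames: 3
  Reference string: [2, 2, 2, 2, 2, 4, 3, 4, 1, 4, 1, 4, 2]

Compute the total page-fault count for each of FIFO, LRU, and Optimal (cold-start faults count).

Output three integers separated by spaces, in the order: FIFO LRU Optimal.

Answer: 5 5 4

Derivation:
--- FIFO ---
  step 0: ref 2 -> FAULT, frames=[2,-,-] (faults so far: 1)
  step 1: ref 2 -> HIT, frames=[2,-,-] (faults so far: 1)
  step 2: ref 2 -> HIT, frames=[2,-,-] (faults so far: 1)
  step 3: ref 2 -> HIT, frames=[2,-,-] (faults so far: 1)
  step 4: ref 2 -> HIT, frames=[2,-,-] (faults so far: 1)
  step 5: ref 4 -> FAULT, frames=[2,4,-] (faults so far: 2)
  step 6: ref 3 -> FAULT, frames=[2,4,3] (faults so far: 3)
  step 7: ref 4 -> HIT, frames=[2,4,3] (faults so far: 3)
  step 8: ref 1 -> FAULT, evict 2, frames=[1,4,3] (faults so far: 4)
  step 9: ref 4 -> HIT, frames=[1,4,3] (faults so far: 4)
  step 10: ref 1 -> HIT, frames=[1,4,3] (faults so far: 4)
  step 11: ref 4 -> HIT, frames=[1,4,3] (faults so far: 4)
  step 12: ref 2 -> FAULT, evict 4, frames=[1,2,3] (faults so far: 5)
  FIFO total faults: 5
--- LRU ---
  step 0: ref 2 -> FAULT, frames=[2,-,-] (faults so far: 1)
  step 1: ref 2 -> HIT, frames=[2,-,-] (faults so far: 1)
  step 2: ref 2 -> HIT, frames=[2,-,-] (faults so far: 1)
  step 3: ref 2 -> HIT, frames=[2,-,-] (faults so far: 1)
  step 4: ref 2 -> HIT, frames=[2,-,-] (faults so far: 1)
  step 5: ref 4 -> FAULT, frames=[2,4,-] (faults so far: 2)
  step 6: ref 3 -> FAULT, frames=[2,4,3] (faults so far: 3)
  step 7: ref 4 -> HIT, frames=[2,4,3] (faults so far: 3)
  step 8: ref 1 -> FAULT, evict 2, frames=[1,4,3] (faults so far: 4)
  step 9: ref 4 -> HIT, frames=[1,4,3] (faults so far: 4)
  step 10: ref 1 -> HIT, frames=[1,4,3] (faults so far: 4)
  step 11: ref 4 -> HIT, frames=[1,4,3] (faults so far: 4)
  step 12: ref 2 -> FAULT, evict 3, frames=[1,4,2] (faults so far: 5)
  LRU total faults: 5
--- Optimal ---
  step 0: ref 2 -> FAULT, frames=[2,-,-] (faults so far: 1)
  step 1: ref 2 -> HIT, frames=[2,-,-] (faults so far: 1)
  step 2: ref 2 -> HIT, frames=[2,-,-] (faults so far: 1)
  step 3: ref 2 -> HIT, frames=[2,-,-] (faults so far: 1)
  step 4: ref 2 -> HIT, frames=[2,-,-] (faults so far: 1)
  step 5: ref 4 -> FAULT, frames=[2,4,-] (faults so far: 2)
  step 6: ref 3 -> FAULT, frames=[2,4,3] (faults so far: 3)
  step 7: ref 4 -> HIT, frames=[2,4,3] (faults so far: 3)
  step 8: ref 1 -> FAULT, evict 3, frames=[2,4,1] (faults so far: 4)
  step 9: ref 4 -> HIT, frames=[2,4,1] (faults so far: 4)
  step 10: ref 1 -> HIT, frames=[2,4,1] (faults so far: 4)
  step 11: ref 4 -> HIT, frames=[2,4,1] (faults so far: 4)
  step 12: ref 2 -> HIT, frames=[2,4,1] (faults so far: 4)
  Optimal total faults: 4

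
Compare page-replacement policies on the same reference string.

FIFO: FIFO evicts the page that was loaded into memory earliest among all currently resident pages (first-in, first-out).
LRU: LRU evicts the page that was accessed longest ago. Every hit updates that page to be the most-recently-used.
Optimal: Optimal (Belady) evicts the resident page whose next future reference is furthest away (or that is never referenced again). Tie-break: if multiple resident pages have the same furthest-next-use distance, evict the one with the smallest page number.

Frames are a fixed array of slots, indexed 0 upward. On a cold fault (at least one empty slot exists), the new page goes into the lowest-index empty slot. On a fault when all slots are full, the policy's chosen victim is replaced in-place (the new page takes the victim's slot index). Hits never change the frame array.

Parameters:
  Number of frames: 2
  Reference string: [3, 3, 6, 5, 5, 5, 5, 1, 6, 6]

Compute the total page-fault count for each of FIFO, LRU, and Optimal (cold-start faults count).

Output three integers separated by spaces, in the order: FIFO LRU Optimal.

Answer: 5 5 4

Derivation:
--- FIFO ---
  step 0: ref 3 -> FAULT, frames=[3,-] (faults so far: 1)
  step 1: ref 3 -> HIT, frames=[3,-] (faults so far: 1)
  step 2: ref 6 -> FAULT, frames=[3,6] (faults so far: 2)
  step 3: ref 5 -> FAULT, evict 3, frames=[5,6] (faults so far: 3)
  step 4: ref 5 -> HIT, frames=[5,6] (faults so far: 3)
  step 5: ref 5 -> HIT, frames=[5,6] (faults so far: 3)
  step 6: ref 5 -> HIT, frames=[5,6] (faults so far: 3)
  step 7: ref 1 -> FAULT, evict 6, frames=[5,1] (faults so far: 4)
  step 8: ref 6 -> FAULT, evict 5, frames=[6,1] (faults so far: 5)
  step 9: ref 6 -> HIT, frames=[6,1] (faults so far: 5)
  FIFO total faults: 5
--- LRU ---
  step 0: ref 3 -> FAULT, frames=[3,-] (faults so far: 1)
  step 1: ref 3 -> HIT, frames=[3,-] (faults so far: 1)
  step 2: ref 6 -> FAULT, frames=[3,6] (faults so far: 2)
  step 3: ref 5 -> FAULT, evict 3, frames=[5,6] (faults so far: 3)
  step 4: ref 5 -> HIT, frames=[5,6] (faults so far: 3)
  step 5: ref 5 -> HIT, frames=[5,6] (faults so far: 3)
  step 6: ref 5 -> HIT, frames=[5,6] (faults so far: 3)
  step 7: ref 1 -> FAULT, evict 6, frames=[5,1] (faults so far: 4)
  step 8: ref 6 -> FAULT, evict 5, frames=[6,1] (faults so far: 5)
  step 9: ref 6 -> HIT, frames=[6,1] (faults so far: 5)
  LRU total faults: 5
--- Optimal ---
  step 0: ref 3 -> FAULT, frames=[3,-] (faults so far: 1)
  step 1: ref 3 -> HIT, frames=[3,-] (faults so far: 1)
  step 2: ref 6 -> FAULT, frames=[3,6] (faults so far: 2)
  step 3: ref 5 -> FAULT, evict 3, frames=[5,6] (faults so far: 3)
  step 4: ref 5 -> HIT, frames=[5,6] (faults so far: 3)
  step 5: ref 5 -> HIT, frames=[5,6] (faults so far: 3)
  step 6: ref 5 -> HIT, frames=[5,6] (faults so far: 3)
  step 7: ref 1 -> FAULT, evict 5, frames=[1,6] (faults so far: 4)
  step 8: ref 6 -> HIT, frames=[1,6] (faults so far: 4)
  step 9: ref 6 -> HIT, frames=[1,6] (faults so far: 4)
  Optimal total faults: 4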